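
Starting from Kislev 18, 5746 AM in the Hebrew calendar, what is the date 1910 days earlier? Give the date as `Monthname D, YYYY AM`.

Counting 1910 days back from JDN 2446401 reaches JDN 2444491, which is Elul 27, 5740 AM.

Elul 27, 5740 AM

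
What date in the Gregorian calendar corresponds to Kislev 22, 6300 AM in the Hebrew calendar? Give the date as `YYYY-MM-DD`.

Julian Day Number of the source date = 2648748.
Converting JDN 2648748 to the Gregorian calendar gives 4 December 2539 CE.

2539-12-04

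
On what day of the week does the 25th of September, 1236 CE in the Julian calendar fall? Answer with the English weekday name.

In the proleptic Gregorian calendar this is 2 October 1236 (JDN 2172775).
JDN 2172775 mod 7 = 3, and JDN 0 was a Monday, so this is a Thursday.

Thursday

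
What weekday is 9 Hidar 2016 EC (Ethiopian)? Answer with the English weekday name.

Sunday

In the Gregorian calendar this is 19 November 2023 (JDN 2460268).
2460268 ≡ 6 (mod 7); counting from Monday = 0 gives Sunday.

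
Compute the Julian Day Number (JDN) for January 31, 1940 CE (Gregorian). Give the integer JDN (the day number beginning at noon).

2429660

JDN 2451545 is 1 January 2000 CE (Gregorian); the target day is −21885 days from there, so JDN = 2429660.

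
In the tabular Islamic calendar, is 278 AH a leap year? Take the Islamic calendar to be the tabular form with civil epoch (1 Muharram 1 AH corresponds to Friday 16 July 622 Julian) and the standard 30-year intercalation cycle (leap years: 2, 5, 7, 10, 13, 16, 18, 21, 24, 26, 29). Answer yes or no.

no

Year 278 AH is year 8 of its 30-year cycle; leap positions are 2, 5, 7, 10, 13, 16, 18, 21, 24, 26, 29, so it is a common year (354 days).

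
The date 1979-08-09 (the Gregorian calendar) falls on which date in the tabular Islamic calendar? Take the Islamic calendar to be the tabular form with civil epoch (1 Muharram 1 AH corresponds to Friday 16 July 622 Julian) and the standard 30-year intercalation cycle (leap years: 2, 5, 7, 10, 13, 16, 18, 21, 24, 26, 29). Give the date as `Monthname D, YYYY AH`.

Ramadan 15, 1399 AH

Julian Day Number of the source date = 2444095.
Converting JDN 2444095 to the tabular Islamic calendar gives 15 Ramadan 1399 AH.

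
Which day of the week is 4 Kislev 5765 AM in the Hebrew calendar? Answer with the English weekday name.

Wednesday

In the Gregorian calendar this is 17 November 2004 (JDN 2453327).
JDN 2453327 mod 7 = 2, and JDN 0 was a Monday, so this is a Wednesday.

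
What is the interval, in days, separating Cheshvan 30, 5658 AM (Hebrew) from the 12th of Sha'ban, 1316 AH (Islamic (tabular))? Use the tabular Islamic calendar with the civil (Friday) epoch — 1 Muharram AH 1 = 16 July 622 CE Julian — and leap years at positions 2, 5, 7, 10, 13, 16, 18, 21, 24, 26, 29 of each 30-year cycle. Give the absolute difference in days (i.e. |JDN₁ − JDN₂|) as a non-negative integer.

First date → JDN 2414254; second date → JDN 2414650.
The interval is |2414254 − 2414650| = 396 days.

396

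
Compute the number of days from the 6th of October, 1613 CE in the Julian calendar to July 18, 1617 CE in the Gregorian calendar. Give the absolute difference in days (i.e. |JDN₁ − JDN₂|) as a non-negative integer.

1371

First date → JDN 2310485; second date → JDN 2311856.
The interval is |2310485 − 2311856| = 1371 days.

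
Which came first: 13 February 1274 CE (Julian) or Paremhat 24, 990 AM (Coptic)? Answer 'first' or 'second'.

The two dates have Julian Day Numbers 2186430 and 2186465 respectively.
Since 2186430 < 2186465, the first date comes first.

first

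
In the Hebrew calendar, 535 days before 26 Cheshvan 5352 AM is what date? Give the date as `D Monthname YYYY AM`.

JDN of 26 Cheshvan 5352 AM = 2302477.
2302477 − 535 = 2301942.
JDN 2301942 in the Hebrew calendar is 23 Iyar 5350 AM.

23 Iyar 5350 AM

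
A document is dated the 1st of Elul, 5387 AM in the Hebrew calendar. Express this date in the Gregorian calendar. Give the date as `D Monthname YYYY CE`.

13 August 1627 CE

Both dates share Julian Day Number 2315534; in the Gregorian calendar that is 13 August 1627 CE.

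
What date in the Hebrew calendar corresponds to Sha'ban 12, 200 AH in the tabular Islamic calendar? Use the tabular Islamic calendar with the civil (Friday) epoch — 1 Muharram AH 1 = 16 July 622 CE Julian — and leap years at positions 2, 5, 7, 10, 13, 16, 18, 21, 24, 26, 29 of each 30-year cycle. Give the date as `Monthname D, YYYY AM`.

Both dates share Julian Day Number 2019177; in the Hebrew calendar that is 13 Nisan 4576 AM.

Nisan 13, 4576 AM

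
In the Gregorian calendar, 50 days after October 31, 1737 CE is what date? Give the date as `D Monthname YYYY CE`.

The starting date is JDN 2355790; 2355790 + 50 = 2355840.
JDN 2355840 corresponds to 20 December 1737 CE.

20 December 1737 CE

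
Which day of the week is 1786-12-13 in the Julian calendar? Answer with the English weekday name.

This is JDN 2373741 (24 December 1786 Gregorian).
JDN 2373741 mod 7 = 6, and JDN 0 was a Monday, so this is a Sunday.

Sunday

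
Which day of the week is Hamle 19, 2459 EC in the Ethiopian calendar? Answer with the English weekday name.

Friday

This is JDN 2622323 (29 July 2467 Gregorian).
Since JDN mod 7 = 4 (0 = Monday), the day is Friday.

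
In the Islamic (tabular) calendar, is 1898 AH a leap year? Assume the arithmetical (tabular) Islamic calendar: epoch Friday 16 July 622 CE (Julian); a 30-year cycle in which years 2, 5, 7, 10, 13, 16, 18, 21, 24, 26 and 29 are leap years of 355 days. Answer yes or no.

Year 1898 AH is year 8 of its 30-year cycle; leap positions are 2, 5, 7, 10, 13, 16, 18, 21, 24, 26, 29, so it is a common year (354 days).

no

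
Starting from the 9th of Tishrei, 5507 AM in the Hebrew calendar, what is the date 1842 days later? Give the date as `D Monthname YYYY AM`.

20 Tishrei 5512 AM

Counting 1842 days forward from JDN 2359039 reaches JDN 2360881, which is 20 Tishrei 5512 AM.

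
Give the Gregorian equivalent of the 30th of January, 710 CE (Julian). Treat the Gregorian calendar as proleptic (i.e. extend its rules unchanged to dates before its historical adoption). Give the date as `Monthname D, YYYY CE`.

February 3, 710 CE

For dates in this range the Gregorian date is 4 days ahead of the Julian.
30 January 710 Julian + 4 days → 3 February 710 Gregorian.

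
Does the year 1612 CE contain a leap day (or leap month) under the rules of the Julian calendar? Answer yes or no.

1612 mod 4 = 0, so it is a leap year in the Julian calendar.

yes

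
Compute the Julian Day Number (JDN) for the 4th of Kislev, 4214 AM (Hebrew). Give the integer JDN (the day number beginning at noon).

In the proleptic Gregorian calendar the same day is 22 November 453.
JDN 2299161 is 15 October 1582 CE (Gregorian); the target day is −412320 days from there, so JDN = 1886841.

1886841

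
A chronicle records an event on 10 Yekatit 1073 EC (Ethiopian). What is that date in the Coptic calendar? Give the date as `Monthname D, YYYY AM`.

Meshir 10, 797 AM

Julian Day Number of the source date = 2115928.
Converting JDN 2115928 to the Coptic calendar gives 10 Meshir 797 AM.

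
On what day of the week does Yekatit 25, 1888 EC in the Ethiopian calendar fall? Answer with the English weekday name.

In the Gregorian calendar this is 3 March 1896 (JDN 2413622).
Since JDN mod 7 = 1 (0 = Monday), the day is Tuesday.

Tuesday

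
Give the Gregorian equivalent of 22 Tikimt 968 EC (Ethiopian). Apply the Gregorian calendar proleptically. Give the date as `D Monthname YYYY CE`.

25 October 975 CE

Julian Day Number of the source date = 2077469.
Converting JDN 2077469 to the Gregorian calendar gives 25 October 975 CE.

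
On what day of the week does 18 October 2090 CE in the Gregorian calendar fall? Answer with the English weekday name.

Since JDN mod 7 = 2 (0 = Monday), the day is Wednesday.

Wednesday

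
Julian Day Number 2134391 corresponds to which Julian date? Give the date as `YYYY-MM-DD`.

JDN 2134391 is 31 August 1131 in the proleptic Gregorian calendar.
In the Julian calendar that day is 1131-08-24.

1131-08-24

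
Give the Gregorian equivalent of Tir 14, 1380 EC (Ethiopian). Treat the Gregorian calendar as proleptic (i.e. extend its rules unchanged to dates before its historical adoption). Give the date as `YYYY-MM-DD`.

Julian Day Number of the source date = 2228034.
Converting JDN 2228034 to the Gregorian calendar gives 18 January 1388 CE.

1388-01-18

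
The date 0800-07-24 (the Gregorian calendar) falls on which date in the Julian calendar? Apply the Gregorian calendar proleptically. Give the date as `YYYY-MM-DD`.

0800-07-20

The Julian–Gregorian offset here is 4 days (Julian trailing).
24 July 800 Gregorian − 4 days → 20 July 800 Julian.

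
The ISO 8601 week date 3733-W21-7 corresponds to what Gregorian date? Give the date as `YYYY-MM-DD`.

3733-05-24

ISO week 1 of 3733 is the week containing the first Thursday of 3733.
Week 21, day 7 (Sunday) lands on 3733-05-24.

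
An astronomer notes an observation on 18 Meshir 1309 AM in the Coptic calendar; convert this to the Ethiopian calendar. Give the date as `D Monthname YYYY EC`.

18 Yekatit 1585 EC

Both dates share Julian Day Number 2302944; in the Ethiopian calendar that is 18 Yekatit 1585 EC.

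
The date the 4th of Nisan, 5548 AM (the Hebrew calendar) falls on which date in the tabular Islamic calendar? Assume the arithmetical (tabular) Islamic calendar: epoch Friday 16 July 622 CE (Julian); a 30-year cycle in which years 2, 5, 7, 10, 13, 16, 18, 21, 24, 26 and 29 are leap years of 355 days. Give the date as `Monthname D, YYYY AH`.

Julian Day Number of the source date = 2374215.
Converting JDN 2374215 to the tabular Islamic calendar gives 5 Rajab 1202 AH.

Rajab 5, 1202 AH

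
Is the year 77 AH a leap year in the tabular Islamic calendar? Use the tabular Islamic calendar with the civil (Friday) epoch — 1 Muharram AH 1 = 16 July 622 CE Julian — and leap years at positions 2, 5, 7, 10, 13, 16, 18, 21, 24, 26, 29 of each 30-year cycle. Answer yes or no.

Year 77 AH is year 17 of its 30-year cycle; leap positions are 2, 5, 7, 10, 13, 16, 18, 21, 24, 26, 29, so it is a common year (354 days).

no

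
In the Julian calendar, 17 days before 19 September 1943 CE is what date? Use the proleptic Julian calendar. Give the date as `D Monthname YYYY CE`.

2 September 1943 CE

Counting 17 days back from JDN 2431000 reaches JDN 2430983, which is 2 September 1943 CE.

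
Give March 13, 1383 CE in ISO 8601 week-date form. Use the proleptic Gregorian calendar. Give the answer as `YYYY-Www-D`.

1383-W11-4

The weekday is Thursday (ISO weekday 4).
That Thursday belongs to ISO week 11 of ISO year 1383.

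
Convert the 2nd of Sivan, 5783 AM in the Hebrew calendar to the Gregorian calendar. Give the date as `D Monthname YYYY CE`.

Both dates share Julian Day Number 2460087; in the Gregorian calendar that is 22 May 2023 CE.

22 May 2023 CE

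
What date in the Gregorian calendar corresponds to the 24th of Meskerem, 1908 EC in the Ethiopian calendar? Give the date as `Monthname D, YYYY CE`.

Both dates share Julian Day Number 2420776; in the Gregorian calendar that is 5 October 1915 CE.

October 5, 1915 CE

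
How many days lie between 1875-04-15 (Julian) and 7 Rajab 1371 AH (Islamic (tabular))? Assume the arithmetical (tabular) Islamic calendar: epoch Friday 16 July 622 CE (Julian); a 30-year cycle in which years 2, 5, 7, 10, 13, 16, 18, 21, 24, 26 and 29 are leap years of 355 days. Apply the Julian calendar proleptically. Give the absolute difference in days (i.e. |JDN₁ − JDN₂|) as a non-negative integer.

JDN of the first date = 2406006.
JDN of the second date = 2434105.
|2434105 − 2406006| = 28099.

28099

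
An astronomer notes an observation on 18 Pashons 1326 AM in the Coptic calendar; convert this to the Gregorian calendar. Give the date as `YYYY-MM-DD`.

Julian Day Number of the source date = 2309243.
Converting JDN 2309243 to the Gregorian calendar gives 23 May 1610 CE.

1610-05-23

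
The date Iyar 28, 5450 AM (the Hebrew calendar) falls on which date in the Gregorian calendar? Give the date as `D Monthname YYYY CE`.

7 May 1690 CE

Julian Day Number of the source date = 2338447.
Converting JDN 2338447 to the Gregorian calendar gives 7 May 1690 CE.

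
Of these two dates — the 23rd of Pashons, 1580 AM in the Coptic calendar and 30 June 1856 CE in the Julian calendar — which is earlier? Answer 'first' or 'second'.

second

The two dates have Julian Day Numbers 2402022 and 2399143 respectively.
Since 2399143 < 2402022, the second date comes first.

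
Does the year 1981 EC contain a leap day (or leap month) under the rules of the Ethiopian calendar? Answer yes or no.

1981 mod 4 = 1; in the Ethiopian calendar a year is leap when year mod 4 = 3, so it is a common year.

no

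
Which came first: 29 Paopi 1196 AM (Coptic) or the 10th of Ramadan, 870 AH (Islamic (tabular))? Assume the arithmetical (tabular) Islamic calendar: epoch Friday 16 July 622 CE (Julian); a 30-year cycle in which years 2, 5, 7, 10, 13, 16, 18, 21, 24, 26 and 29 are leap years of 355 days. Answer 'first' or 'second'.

The two dates have Julian Day Numbers 2261562 and 2256630 respectively.
Since 2256630 < 2261562, the second date comes first.

second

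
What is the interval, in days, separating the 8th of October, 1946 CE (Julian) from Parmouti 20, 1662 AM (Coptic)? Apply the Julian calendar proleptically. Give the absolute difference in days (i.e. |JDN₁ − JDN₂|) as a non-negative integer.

176

JDN of the first date = 2432115.
JDN of the second date = 2431939.
|2431939 − 2432115| = 176.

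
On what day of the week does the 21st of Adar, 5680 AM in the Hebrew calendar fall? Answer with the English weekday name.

In the Gregorian calendar this is 11 March 1920 (JDN 2422395).
JDN 2422395 mod 7 = 3, and JDN 0 was a Monday, so this is a Thursday.

Thursday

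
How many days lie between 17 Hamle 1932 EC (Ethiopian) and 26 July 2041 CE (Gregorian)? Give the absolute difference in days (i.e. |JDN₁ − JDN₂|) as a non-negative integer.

36892

JDN of the first date = 2429835.
JDN of the second date = 2466727.
|2466727 − 2429835| = 36892.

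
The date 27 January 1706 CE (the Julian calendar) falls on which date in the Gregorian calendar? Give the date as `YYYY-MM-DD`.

1706-02-07

At this point the Julian calendar is 11 days behind the Gregorian.
27 January 1706 Julian + 11 days → 7 February 1706 Gregorian.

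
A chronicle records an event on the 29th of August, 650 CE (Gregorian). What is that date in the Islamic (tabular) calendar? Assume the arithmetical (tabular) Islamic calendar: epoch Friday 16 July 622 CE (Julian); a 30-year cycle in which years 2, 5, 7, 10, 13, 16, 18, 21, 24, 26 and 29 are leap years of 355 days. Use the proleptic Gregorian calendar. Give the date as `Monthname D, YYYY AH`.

Dhu al-Hijjah 22, 29 AH

Julian Day Number of the source date = 1958708.
Converting JDN 1958708 to the tabular Islamic calendar gives 22 Dhu al-Hijjah 29 AH.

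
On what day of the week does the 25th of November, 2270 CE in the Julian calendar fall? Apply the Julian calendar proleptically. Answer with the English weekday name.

Equivalently 10 December 2270 Gregorian, JDN 2550504.
2550504 ≡ 5 (mod 7); counting from Monday = 0 gives Saturday.

Saturday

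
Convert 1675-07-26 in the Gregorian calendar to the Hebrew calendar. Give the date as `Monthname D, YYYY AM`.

Av 3, 5435 AM

Julian Day Number of the source date = 2333048.
Converting JDN 2333048 to the Hebrew calendar gives 3 Av 5435 AM.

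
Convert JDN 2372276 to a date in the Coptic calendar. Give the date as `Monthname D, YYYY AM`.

The Gregorian equivalent of JDN 2372276 is 20 December 1782.
In the Coptic calendar that day is Koiak 13, 1499 AM.

Koiak 13, 1499 AM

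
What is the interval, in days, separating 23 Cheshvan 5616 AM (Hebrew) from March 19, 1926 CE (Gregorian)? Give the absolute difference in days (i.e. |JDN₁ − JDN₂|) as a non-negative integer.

25702

JDN of the first date = 2398892.
JDN of the second date = 2424594.
|2424594 − 2398892| = 25702.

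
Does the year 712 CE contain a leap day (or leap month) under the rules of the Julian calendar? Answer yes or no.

yes

712 mod 4 = 0, so it is a leap year in the Julian calendar.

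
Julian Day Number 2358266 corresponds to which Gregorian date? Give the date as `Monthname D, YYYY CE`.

Counting from JDN 2299161 = 15 Oct 1582 gives an offset of 59105 days.

August 11, 1744 CE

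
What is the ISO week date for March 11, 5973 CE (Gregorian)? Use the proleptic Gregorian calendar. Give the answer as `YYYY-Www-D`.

5973-W10-7

The weekday is Sunday (ISO weekday 7).
That Sunday belongs to ISO week 10 of ISO year 5973.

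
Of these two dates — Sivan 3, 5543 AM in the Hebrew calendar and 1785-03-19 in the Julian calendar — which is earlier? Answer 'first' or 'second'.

first

First date → JDN 2372441; second date → JDN 2373107.
JDN 2372441 < JDN 2373107, so the first date is earlier.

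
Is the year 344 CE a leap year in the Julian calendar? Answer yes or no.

yes

344 mod 4 = 0, so it is a leap year in the Julian calendar.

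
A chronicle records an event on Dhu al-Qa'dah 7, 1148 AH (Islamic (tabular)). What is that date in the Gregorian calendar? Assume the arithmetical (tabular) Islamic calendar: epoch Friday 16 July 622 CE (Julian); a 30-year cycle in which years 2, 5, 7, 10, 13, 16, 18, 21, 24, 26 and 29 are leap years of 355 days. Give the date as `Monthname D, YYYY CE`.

Both dates share Julian Day Number 2355200; in the Gregorian calendar that is 20 March 1736 CE.

March 20, 1736 CE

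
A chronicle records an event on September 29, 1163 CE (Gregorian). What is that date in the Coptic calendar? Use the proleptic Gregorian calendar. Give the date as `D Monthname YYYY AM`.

Both dates share Julian Day Number 2146108; in the Coptic calendar that is 24 Thout 880 AM.

24 Thout 880 AM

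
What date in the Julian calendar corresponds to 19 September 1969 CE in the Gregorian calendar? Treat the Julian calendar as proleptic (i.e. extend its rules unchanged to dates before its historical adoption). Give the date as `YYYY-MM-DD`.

For dates in this range the Gregorian date is 13 days ahead of the Julian.
19 September 1969 Gregorian − 13 days → 6 September 1969 Julian.

1969-09-06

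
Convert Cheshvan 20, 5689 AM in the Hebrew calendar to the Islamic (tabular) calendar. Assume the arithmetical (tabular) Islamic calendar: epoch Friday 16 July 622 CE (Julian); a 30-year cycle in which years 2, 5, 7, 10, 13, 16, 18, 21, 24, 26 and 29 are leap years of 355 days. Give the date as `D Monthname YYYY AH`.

The source date corresponds to 3 November 1928 in the Gregorian calendar (JDN 2425554).
That day falls on 19 Jumada al-Awwal 1347 AH in the tabular Islamic calendar.

19 Jumada al-Awwal 1347 AH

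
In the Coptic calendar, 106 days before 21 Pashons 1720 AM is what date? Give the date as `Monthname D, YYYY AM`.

The starting date is JDN 2453155; 2453155 − 106 = 2453049.
JDN 2453049 corresponds to Meshir 5, 1720 AM.

Meshir 5, 1720 AM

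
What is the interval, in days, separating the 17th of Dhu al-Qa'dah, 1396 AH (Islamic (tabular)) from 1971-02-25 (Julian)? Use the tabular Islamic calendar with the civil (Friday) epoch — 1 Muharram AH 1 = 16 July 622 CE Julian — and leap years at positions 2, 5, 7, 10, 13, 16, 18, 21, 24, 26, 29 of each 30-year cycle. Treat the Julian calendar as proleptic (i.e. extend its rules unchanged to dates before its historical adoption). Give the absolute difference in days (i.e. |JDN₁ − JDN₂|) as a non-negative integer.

2071

JDN of the first date = 2443092.
JDN of the second date = 2441021.
|2441021 − 2443092| = 2071.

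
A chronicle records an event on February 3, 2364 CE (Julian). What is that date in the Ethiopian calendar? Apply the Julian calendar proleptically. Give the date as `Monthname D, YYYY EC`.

Julian Day Number of the source date = 2584542.
Converting JDN 2584542 to the Ethiopian calendar gives 8 Yekatit 2356 EC.

Yekatit 8, 2356 EC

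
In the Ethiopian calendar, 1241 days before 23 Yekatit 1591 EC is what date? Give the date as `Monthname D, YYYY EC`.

Counting 1241 days back from JDN 2305140 reaches JDN 2303899, which is Meskerem 27, 1588 EC.

Meskerem 27, 1588 EC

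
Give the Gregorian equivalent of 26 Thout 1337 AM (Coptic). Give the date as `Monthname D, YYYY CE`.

October 3, 1620 CE

Both dates share Julian Day Number 2313029; in the Gregorian calendar that is 3 October 1620 CE.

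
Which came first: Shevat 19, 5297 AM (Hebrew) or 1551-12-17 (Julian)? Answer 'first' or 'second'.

first

Converting both to JDN: 2282478 vs 2287911; the smaller is the first.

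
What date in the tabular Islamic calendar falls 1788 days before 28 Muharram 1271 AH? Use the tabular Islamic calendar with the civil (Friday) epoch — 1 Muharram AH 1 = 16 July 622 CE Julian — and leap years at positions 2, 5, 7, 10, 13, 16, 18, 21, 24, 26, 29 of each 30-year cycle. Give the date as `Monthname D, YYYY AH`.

Muharram 12, 1266 AH

The starting date is JDN 2398513; 2398513 − 1788 = 2396725.
JDN 2396725 corresponds to Muharram 12, 1266 AH.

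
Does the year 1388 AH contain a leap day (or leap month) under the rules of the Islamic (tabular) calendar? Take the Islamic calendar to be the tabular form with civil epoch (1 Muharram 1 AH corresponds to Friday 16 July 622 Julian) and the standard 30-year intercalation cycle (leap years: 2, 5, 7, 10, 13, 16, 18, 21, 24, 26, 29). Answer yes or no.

no

Year 1388 AH is year 8 of its 30-year cycle; leap positions are 2, 5, 7, 10, 13, 16, 18, 21, 24, 26, 29, so it is a common year (354 days).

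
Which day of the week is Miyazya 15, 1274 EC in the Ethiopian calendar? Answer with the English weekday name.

Friday

In the proleptic Gregorian calendar this is 17 April 1282 (JDN 2189408).
Since JDN mod 7 = 4 (0 = Monday), the day is Friday.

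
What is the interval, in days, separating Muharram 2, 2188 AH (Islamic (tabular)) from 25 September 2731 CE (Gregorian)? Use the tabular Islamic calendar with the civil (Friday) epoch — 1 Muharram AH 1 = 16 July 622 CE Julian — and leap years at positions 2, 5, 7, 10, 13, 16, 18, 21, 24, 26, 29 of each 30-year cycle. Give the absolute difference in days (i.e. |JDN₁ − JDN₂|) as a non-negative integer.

4637

JDN of the first date = 2723441.
JDN of the second date = 2718804.
|2718804 − 2723441| = 4637.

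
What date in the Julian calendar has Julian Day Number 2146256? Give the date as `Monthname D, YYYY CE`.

February 17, 1164 CE

The proleptic Gregorian equivalent of JDN 2146256 is 24 February 1164.
In the Julian calendar that day is February 17, 1164 CE.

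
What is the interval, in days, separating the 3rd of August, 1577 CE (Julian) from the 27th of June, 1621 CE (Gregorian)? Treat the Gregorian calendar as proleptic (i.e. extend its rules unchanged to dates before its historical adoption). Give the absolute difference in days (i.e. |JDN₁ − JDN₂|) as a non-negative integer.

16024

First date → JDN 2297272; second date → JDN 2313296.
The interval is |2297272 − 2313296| = 16024 days.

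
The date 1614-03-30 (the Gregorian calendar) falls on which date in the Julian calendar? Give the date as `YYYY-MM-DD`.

At this point the Julian calendar is 10 days behind the Gregorian.
30 March 1614 Gregorian − 10 days → 20 March 1614 Julian.

1614-03-20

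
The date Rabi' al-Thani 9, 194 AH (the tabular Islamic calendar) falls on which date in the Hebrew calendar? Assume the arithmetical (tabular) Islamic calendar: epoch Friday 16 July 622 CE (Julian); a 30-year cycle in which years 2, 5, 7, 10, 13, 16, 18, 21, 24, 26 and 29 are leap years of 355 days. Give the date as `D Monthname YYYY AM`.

11 Shevat 4570 AM

The source date corresponds to 24 January 810 in the proleptic Gregorian calendar (JDN 2016930).
That day falls on 11 Shevat 4570 AM in the Hebrew calendar.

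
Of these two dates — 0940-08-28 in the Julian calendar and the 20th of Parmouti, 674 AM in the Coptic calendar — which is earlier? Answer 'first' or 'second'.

Converting both to JDN: 2064633 vs 2071072; the smaller is the first.

first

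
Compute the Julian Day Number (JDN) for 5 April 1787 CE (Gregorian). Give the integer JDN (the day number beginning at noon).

2373843

JDN 2299161 is 15 October 1582 CE (Gregorian); the target day is +74682 days from there, so JDN = 2373843.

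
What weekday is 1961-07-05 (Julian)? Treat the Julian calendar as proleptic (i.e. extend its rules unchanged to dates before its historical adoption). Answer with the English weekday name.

Tuesday

Equivalently 18 July 1961 Gregorian, JDN 2437499.
JDN 2437499 mod 7 = 1, and JDN 0 was a Monday, so this is a Tuesday.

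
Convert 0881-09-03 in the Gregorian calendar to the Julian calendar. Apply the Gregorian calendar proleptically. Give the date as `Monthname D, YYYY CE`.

August 30, 881 CE

At this point the Julian calendar is 4 days behind the Gregorian.
3 September 881 Gregorian − 4 days → 30 August 881 Julian.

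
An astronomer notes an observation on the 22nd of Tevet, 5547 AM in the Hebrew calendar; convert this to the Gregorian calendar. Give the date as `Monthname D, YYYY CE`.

Julian Day Number of the source date = 2373760.
Converting JDN 2373760 to the Gregorian calendar gives 12 January 1787 CE.

January 12, 1787 CE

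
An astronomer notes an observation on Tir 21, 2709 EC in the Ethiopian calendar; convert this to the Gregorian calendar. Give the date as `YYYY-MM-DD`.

Both dates share Julian Day Number 2713458; in the Gregorian calendar that is 4 February 2717 CE.

2717-02-04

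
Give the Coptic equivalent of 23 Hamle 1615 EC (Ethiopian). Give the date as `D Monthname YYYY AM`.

The source date corresponds to 27 July 1623 in the Gregorian calendar (JDN 2314056).
That day falls on 23 Epip 1339 AM in the Coptic calendar.

23 Epip 1339 AM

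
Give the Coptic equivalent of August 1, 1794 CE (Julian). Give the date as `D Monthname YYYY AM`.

8 Mesori 1510 AM

Julian Day Number of the source date = 2376529.
Converting JDN 2376529 to the Coptic calendar gives 8 Mesori 1510 AM.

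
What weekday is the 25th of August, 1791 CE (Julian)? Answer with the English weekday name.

This is JDN 2375457 (5 September 1791 Gregorian).
2375457 ≡ 0 (mod 7); counting from Monday = 0 gives Monday.

Monday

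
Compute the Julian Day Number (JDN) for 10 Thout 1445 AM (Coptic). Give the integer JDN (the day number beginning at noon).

2352460

Equivalently 18 September 1728 (Gregorian).
JDN 2299161 is 15 October 1582 CE (Gregorian); the target day is +53299 days from there, so JDN = 2352460.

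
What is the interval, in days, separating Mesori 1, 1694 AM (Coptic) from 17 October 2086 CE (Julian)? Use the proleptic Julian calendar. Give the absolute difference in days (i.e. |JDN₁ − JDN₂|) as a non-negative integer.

39531

JDN of the first date = 2443728.
JDN of the second date = 2483259.
|2483259 − 2443728| = 39531.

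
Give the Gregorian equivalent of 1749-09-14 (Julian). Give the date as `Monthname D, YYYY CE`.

For dates in this range the Gregorian date is 11 days ahead of the Julian.
14 September 1749 Julian + 11 days → 25 September 1749 Gregorian.

September 25, 1749 CE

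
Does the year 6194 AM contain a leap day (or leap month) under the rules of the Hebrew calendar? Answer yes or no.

Hebrew year 6194 is year 19 of its 19-year Metonic cycle; leap years are at positions 3, 6, 8, 11, 14, 17, 19, so it is a leap year (13 months).

yes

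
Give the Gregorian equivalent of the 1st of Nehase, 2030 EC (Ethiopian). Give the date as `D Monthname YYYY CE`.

7 August 2038 CE

Julian Day Number of the source date = 2465643.
Converting JDN 2465643 to the Gregorian calendar gives 7 August 2038 CE.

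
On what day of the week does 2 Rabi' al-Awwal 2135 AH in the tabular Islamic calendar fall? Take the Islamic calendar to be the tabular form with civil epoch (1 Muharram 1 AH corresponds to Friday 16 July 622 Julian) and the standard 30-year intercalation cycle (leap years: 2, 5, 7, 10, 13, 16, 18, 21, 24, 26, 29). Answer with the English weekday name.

Wednesday

Equivalently 1 March 2693 Gregorian, JDN 2704718.
Since JDN mod 7 = 2 (0 = Monday), the day is Wednesday.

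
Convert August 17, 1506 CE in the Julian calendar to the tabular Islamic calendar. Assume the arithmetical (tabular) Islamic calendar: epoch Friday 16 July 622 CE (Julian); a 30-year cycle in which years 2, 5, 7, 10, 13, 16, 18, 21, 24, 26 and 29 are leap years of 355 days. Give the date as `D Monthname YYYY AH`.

27 Rabi' al-Awwal 912 AH

Julian Day Number of the source date = 2271353.
Converting JDN 2271353 to the tabular Islamic calendar gives 27 Rabi' al-Awwal 912 AH.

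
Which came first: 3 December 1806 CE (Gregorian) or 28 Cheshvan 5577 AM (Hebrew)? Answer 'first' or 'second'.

first

Converting both to JDN: 2381024 vs 2384663; the smaller is the first.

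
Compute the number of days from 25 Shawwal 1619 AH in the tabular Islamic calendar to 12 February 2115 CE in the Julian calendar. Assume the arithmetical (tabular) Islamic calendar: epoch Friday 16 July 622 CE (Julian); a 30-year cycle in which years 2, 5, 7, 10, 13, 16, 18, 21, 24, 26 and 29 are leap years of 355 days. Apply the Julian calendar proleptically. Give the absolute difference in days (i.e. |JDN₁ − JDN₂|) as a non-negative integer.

First date → JDN 2522095; second date → JDN 2493604.
The interval is |2522095 − 2493604| = 28491 days.

28491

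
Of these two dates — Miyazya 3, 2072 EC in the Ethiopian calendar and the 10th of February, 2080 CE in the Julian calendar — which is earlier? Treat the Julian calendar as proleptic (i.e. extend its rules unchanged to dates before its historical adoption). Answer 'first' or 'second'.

The two dates have Julian Day Numbers 2480866 and 2480818 respectively.
Since 2480818 < 2480866, the second date comes first.

second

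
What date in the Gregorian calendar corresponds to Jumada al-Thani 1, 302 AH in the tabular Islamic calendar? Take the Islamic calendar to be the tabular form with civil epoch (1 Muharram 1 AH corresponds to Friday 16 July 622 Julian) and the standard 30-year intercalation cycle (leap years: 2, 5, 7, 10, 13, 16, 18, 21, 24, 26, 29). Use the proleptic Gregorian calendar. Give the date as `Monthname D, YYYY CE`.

December 27, 914 CE

Both dates share Julian Day Number 2055252; in the Gregorian calendar that is 27 December 914 CE.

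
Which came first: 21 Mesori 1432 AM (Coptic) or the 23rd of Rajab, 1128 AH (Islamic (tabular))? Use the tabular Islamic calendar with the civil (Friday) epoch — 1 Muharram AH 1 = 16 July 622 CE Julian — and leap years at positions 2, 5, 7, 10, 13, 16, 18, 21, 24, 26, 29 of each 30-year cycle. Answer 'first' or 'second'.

second

First date → JDN 2348053; second date → JDN 2348010.
JDN 2348010 < JDN 2348053, so the second date is earlier.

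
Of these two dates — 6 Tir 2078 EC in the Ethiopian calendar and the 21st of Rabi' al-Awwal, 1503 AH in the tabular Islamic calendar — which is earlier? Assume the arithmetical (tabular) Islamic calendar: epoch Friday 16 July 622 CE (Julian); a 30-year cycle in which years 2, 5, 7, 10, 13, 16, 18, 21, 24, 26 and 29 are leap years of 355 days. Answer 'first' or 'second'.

second

The two dates have Julian Day Numbers 2482970 and 2480778 respectively.
Since 2480778 < 2482970, the second date comes first.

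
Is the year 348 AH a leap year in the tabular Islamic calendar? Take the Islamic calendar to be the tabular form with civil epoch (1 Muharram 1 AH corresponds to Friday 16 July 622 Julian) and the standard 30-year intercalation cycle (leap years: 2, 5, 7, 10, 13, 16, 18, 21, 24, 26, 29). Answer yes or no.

Year 348 AH is year 18 of its 30-year cycle; leap positions are 2, 5, 7, 10, 13, 16, 18, 21, 24, 26, 29, so it is a leap year (355 days).

yes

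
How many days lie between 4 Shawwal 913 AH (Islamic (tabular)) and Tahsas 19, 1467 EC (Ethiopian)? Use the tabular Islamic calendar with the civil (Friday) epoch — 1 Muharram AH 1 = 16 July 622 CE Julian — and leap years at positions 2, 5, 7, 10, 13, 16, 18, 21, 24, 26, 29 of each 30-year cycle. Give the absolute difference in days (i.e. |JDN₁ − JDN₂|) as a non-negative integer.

First date → JDN 2271891; second date → JDN 2259785.
The interval is |2271891 − 2259785| = 12106 days.

12106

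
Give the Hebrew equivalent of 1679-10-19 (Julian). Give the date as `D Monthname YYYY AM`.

23 Cheshvan 5440 AM

The source date corresponds to 29 October 1679 in the Gregorian calendar (JDN 2334604).
That day falls on 23 Cheshvan 5440 AM in the Hebrew calendar.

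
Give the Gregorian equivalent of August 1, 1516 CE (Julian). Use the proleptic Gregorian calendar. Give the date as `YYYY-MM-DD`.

1516-08-11

The Julian–Gregorian offset here is 10 days (Julian trailing).
1 August 1516 Julian + 10 days → 11 August 1516 Gregorian.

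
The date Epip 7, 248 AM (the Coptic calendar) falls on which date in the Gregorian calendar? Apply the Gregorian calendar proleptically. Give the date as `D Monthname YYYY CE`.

3 July 532 CE

Both dates share Julian Day Number 1915553; in the Gregorian calendar that is 3 July 532 CE.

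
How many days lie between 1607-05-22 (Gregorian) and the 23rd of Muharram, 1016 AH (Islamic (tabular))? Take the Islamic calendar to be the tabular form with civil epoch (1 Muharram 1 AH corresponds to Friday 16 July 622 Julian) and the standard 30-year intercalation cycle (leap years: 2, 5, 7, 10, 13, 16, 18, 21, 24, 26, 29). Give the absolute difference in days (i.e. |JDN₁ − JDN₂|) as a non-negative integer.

2

JDN of the first date = 2308146.
JDN of the second date = 2308144.
|2308144 − 2308146| = 2.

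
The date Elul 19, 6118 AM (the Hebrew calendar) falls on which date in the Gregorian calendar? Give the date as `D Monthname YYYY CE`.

23 September 2358 CE

Both dates share Julian Day Number 2582567; in the Gregorian calendar that is 23 September 2358 CE.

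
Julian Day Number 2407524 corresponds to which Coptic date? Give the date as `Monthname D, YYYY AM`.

Paoni 17, 1595 AM

The Gregorian equivalent of JDN 2407524 is 23 June 1879.
In the Coptic calendar that day is Paoni 17, 1595 AM.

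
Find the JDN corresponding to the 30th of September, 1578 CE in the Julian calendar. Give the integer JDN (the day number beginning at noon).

In the proleptic Gregorian calendar the same day is 10 October 1578.
JDN 2299161 is 15 October 1582 CE (Gregorian); the target day is −1466 days from there, so JDN = 2297695.

2297695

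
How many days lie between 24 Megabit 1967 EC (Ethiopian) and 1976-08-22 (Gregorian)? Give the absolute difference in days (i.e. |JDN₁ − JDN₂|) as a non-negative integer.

508

JDN of the first date = 2442505.
JDN of the second date = 2443013.
|2443013 − 2442505| = 508.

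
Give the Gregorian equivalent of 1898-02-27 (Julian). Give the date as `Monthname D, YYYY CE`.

March 11, 1898 CE

For dates in this range the Gregorian date is 12 days ahead of the Julian.
27 February 1898 Julian + 12 days → 11 March 1898 Gregorian.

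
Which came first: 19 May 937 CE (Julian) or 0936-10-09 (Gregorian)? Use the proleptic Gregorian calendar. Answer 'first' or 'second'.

The two dates have Julian Day Numbers 2063436 and 2063209 respectively.
Since 2063209 < 2063436, the second date comes first.

second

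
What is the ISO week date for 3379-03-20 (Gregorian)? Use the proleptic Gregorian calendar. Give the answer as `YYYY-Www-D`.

3379-W11-6

The weekday is Saturday (ISO weekday 6).
That Saturday belongs to ISO week 11 of ISO year 3379.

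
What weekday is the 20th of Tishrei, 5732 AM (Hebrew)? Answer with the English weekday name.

In the Gregorian calendar this is 9 October 1971 (JDN 2441234).
2441234 ≡ 5 (mod 7); counting from Monday = 0 gives Saturday.

Saturday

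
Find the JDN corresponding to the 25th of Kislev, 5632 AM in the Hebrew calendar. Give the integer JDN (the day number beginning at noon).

2404770

Equivalently 8 December 1871 (Gregorian).
JDN 2451545 is 1 January 2000 CE (Gregorian); the target day is −46775 days from there, so JDN = 2404770.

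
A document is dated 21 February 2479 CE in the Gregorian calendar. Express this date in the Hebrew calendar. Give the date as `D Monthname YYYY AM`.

28 Shevat 6239 AM

Both dates share Julian Day Number 2626548; in the Hebrew calendar that is 28 Shevat 6239 AM.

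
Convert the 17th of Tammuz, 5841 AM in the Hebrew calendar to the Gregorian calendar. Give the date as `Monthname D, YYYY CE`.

July 24, 2081 CE

Julian Day Number of the source date = 2481335.
Converting JDN 2481335 to the Gregorian calendar gives 24 July 2081 CE.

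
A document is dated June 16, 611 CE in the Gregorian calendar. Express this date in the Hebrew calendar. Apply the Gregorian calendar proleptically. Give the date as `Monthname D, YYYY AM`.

Sivan 27, 4371 AM

Both dates share Julian Day Number 1944389; in the Hebrew calendar that is 27 Sivan 4371 AM.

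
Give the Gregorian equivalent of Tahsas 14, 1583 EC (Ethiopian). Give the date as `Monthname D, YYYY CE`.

Julian Day Number of the source date = 2302149.
Converting JDN 2302149 to the Gregorian calendar gives 20 December 1590 CE.

December 20, 1590 CE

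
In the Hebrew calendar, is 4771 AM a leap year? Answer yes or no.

no

Hebrew year 4771 is year 2 of its 19-year Metonic cycle; leap years are at positions 3, 6, 8, 11, 14, 17, 19, so it is a common year (12 months).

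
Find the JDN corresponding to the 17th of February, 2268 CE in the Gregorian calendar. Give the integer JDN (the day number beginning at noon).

2549477

JDN 2400001 is 17 November 1858 CE (Gregorian), MJD 0; the target day is +149476 days from there, so JDN = 2549477.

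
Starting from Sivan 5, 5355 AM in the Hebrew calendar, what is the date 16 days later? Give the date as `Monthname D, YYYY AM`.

JDN of Sivan 5, 5355 AM = 2303754.
2303754 + 16 = 2303770.
JDN 2303770 in the Hebrew calendar is Sivan 21, 5355 AM.

Sivan 21, 5355 AM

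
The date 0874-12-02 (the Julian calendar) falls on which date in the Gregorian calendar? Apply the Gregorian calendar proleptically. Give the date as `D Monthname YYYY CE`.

For dates in this range the Gregorian date is 4 days ahead of the Julian.
2 December 874 Julian + 4 days → 6 December 874 Gregorian.

6 December 874 CE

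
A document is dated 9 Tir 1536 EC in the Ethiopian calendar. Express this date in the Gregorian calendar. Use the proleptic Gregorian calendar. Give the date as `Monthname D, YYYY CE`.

Both dates share Julian Day Number 2285008; in the Gregorian calendar that is 15 January 1544 CE.

January 15, 1544 CE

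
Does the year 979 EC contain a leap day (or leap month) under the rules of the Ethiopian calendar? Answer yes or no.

979 mod 4 = 3; in the Ethiopian calendar a year is leap when year mod 4 = 3, so it is a leap year.

yes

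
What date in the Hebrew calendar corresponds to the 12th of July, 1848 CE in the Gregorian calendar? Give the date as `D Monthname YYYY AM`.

11 Tammuz 5608 AM

Both dates share Julian Day Number 2396221; in the Hebrew calendar that is 11 Tammuz 5608 AM.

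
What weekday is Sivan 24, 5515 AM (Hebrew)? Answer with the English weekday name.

This is JDN 2362214 (3 June 1755 Gregorian).
JDN 2362214 mod 7 = 1, and JDN 0 was a Monday, so this is a Tuesday.

Tuesday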